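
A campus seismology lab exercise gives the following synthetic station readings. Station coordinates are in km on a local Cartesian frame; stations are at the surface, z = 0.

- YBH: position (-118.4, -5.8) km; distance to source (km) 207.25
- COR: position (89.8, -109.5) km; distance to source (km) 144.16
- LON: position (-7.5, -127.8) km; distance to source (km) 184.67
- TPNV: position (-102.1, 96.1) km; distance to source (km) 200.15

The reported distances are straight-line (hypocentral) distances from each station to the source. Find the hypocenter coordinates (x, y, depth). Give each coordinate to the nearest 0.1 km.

x ≈ 81.9 km, y ≈ 28.6 km, depth ≈ 40.6 km

Each station gives a sphere (x−x_i)² + (y−y_i)² + z² = d_i² (stations at z=0).
Subtracting the YBH sphere from COR and LON: z² cancels, leaving linear equations in x and y:
416.4 x − 207.4 y = 28172.55
221.8 x − 244.0 y = 11186.44
Solving: x ≈ 81.907, y ≈ 28.608 km (keep extra digits for the depth step; rounded: 81.9, 28.6).
Then from the YBH sphere: z² = 207.25² − (x + 118.4)² − (y + 5.8)² with x = 81.907, y = 28.608, so z ≈ 40.568 ≈ 40.6 km.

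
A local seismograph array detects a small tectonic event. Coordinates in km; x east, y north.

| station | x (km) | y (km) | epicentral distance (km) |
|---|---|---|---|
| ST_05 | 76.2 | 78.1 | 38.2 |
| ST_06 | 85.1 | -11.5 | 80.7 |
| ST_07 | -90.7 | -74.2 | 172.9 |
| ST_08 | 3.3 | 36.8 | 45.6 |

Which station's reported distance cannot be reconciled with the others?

ST_07

Solve using three stations at a time. Using ST_05, ST_06, ST_08 (subtract circle equations pairwise → linear system) gives (x, y) ≈ (43.8, 57.8).
Distances from that point to each station vs reported:
  ST_05: calculated 38.2 vs reported 38.2 → residual 0.0 km
  ST_06: calculated 80.7 vs reported 80.7 → residual 0.0 km
  ST_07: calculated 188.5 vs reported 172.9 → residual 15.6 km
  ST_08: calculated 45.6 vs reported 45.6 → residual 0.0 km
ST_05, ST_06, ST_08 are mutually consistent (residuals ≈ 0); ST_07 is off by 15.6 km.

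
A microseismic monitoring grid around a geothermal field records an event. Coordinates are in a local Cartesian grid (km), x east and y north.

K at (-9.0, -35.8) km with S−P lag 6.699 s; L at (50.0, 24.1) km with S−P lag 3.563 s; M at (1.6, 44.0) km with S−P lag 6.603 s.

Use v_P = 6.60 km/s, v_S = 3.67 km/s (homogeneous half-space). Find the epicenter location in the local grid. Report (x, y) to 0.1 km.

x ≈ 33.5 km, y ≈ -0.3 km

Distance from S−P lag: d = Δt · v_P v_S / (v_P − v_S) = Δt · (6.60·3.67)/(6.60−3.67) ≈ 8.2669·Δt.
So d_K = 55.38, d_L = 29.45, d_M = 54.59 km.
Circle about each station: (x + 9.0)² + (y + 35.8)² = 55.38²; (x − 50.0)² + (y − 24.1)² = 29.45²; (x − 1.6)² + (y − 44.0)² = 54.59².
Subtracting the K equation from the L and M equations removes the quadratic terms:
118.0 x + 119.8 y = 3917.81
21.2 x + 159.6 y = 662.80
Solving the 2×2 system: x ≈ 33.5, y ≈ -0.3 km.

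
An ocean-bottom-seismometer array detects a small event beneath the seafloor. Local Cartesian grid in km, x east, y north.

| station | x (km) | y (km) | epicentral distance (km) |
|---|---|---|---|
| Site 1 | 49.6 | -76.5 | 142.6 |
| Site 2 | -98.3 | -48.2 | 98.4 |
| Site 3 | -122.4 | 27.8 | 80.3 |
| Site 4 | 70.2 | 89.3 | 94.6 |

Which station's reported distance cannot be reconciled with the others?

Solve using three stations at a time. Using Site 1, Site 2, Site 3 (subtract circle equations pairwise → linear system) gives (x, y) ≈ (-42.2, 32.7).
Distances from that point to each station vs reported:
  Site 1: calculated 142.6 vs reported 142.6 → residual 0.0 km
  Site 2: calculated 98.5 vs reported 98.4 → residual 0.1 km
  Site 3: calculated 80.4 vs reported 80.3 → residual 0.1 km
  Site 4: calculated 125.8 vs reported 94.6 → residual 31.2 km
Site 1, Site 2, Site 3 are mutually consistent (residuals ≈ 0); Site 4 is off by 31.2 km.

Site 4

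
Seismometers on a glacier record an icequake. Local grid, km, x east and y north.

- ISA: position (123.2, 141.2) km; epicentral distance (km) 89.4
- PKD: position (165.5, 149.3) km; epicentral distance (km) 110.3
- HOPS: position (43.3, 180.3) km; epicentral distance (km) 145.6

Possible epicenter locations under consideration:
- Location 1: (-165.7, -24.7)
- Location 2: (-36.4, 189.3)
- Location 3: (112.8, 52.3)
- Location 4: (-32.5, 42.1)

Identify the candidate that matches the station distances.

For each candidate, compare |candidate − station| to the reported distance:
Location 1: residuals ISA 243.7, PKD 263.8, HOPS 147.2 → max 263.8 km
Location 2: residuals ISA 77.3, PKD 95.5, HOPS 65.4 → max 95.5 km
Location 3: residuals ISA 0.1, PKD 0.1, HOPS 0.1 → max 0.1 km
Location 4: residuals ISA 95.2, PKD 114.9, HOPS 12.0 → max 114.9 km
Only Location 3 has all residuals ≈ 0.

Location 3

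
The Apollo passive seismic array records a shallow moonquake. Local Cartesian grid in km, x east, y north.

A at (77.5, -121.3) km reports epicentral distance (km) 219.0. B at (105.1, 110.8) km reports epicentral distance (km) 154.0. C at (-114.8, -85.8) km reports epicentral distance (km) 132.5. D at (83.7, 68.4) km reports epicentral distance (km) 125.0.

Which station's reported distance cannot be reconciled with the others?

Solve using three stations at a time. Using A, B, D (subtract circle equations pairwise → linear system) gives (x, y) ≈ (-41.5, 62.8).
Distances from that point to each station vs reported:
  A: calculated 219.2 vs reported 219.0 → residual 0.2 km
  B: calculated 154.3 vs reported 154.0 → residual 0.3 km
  C: calculated 165.7 vs reported 132.5 → residual 33.2 km
  D: calculated 125.3 vs reported 125.0 → residual 0.3 km
A, B, D are mutually consistent (residuals ≈ 0); C is off by 33.2 km.

C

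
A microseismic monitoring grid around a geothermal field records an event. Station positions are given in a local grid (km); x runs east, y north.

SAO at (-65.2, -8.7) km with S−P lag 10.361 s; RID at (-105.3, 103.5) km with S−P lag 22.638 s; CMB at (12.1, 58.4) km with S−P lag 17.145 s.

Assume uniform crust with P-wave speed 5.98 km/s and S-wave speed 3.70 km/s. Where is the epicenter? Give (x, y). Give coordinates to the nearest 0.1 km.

(-29.5, -102.7)

Distance from S−P lag: d = Δt · v_P v_S / (v_P − v_S) = Δt · (5.98·3.70)/(5.98−3.70) ≈ 9.7044·Δt.
So d_SAO = 100.55, d_RID = 219.69, d_CMB = 166.38 km.
Circle about each station: (x + 65.2)² + (y + 8.7)² = 100.55²; (x + 105.3)² + (y − 103.5)² = 219.69²; (x − 12.1)² + (y − 58.4)² = 166.38².
Subtracting the SAO equation from the RID and CMB equations removes the quadratic terms:
-80.2 x + 224.4 y = -20679.78
154.6 x + 134.2 y = -18341.76
Solving the 2×2 system: x ≈ -29.5, y ≈ -102.7 km.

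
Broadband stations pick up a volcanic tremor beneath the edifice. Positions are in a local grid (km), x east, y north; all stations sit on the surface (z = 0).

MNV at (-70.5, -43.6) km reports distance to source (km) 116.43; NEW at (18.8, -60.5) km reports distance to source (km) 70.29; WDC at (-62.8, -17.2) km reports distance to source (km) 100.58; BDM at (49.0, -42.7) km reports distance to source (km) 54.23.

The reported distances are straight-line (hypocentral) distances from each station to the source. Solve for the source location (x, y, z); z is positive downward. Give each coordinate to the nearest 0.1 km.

Each station gives a sphere (x−x_i)² + (y−y_i)² + z² = d_i² (stations at z=0).
Subtracting the MNV sphere from NEW and WDC: z² cancels, leaving linear equations in x and y:
178.6 x − 33.8 y = 5757.74
15.4 x + 52.8 y = 808.08
Solving: x ≈ 33.297, y ≈ 5.593 km (keep extra digits for the depth step; rounded: 33.3, 5.6).
Then from the MNV sphere: z² = 116.43² − (x + 70.5)² − (y + 43.6)² with x = 33.297, y = 5.593, so z ≈ 19.031 ≈ 19.0 km.

x ≈ 33.3 km, y ≈ 5.6 km, depth ≈ 19.0 km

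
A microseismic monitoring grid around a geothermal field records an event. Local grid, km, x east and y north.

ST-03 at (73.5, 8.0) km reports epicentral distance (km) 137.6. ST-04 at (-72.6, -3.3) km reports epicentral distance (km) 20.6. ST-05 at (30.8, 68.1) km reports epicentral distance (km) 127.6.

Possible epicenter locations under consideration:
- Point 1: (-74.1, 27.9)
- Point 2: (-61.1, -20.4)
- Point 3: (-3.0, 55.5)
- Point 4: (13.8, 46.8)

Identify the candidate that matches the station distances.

For each candidate, compare |candidate − station| to the reported distance:
Point 1: residuals ST-03 11.3, ST-04 10.6, ST-05 15.3 → max 15.3 km
Point 2: residuals ST-03 0.0, ST-04 0.0, ST-05 0.0 → max 0.0 km
Point 3: residuals ST-03 47.6, ST-04 70.5, ST-05 91.5 → max 91.5 km
Point 4: residuals ST-03 66.4, ST-04 79.3, ST-05 100.3 → max 100.3 km
Only Point 2 has all residuals ≈ 0.

Point 2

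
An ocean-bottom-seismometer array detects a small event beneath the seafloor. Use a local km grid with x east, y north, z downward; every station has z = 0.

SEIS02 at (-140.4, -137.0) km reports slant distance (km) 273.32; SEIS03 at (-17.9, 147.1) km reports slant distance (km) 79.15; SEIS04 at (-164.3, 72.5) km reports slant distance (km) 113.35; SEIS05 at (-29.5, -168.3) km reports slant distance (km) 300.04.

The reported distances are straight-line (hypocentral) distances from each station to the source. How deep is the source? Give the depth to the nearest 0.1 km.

Each station gives a sphere (x−x_i)² + (y−y_i)² + z² = d_i² (stations at z=0).
Subtracting the SEIS02 sphere from SEIS03 and SEIS04: z² cancels, leaving linear equations in x and y:
245.0 x + 568.2 y = 51916.76
-47.8 x + 419.0 y = 55625.18
Solving: x ≈ -75.901, y ≈ 124.098 km (keep extra digits for the depth step; rounded: -75.9, 124.1).
Then from the SEIS02 sphere: z² = 273.32² − (x + 140.4)² − (y + 137.0)² with x = -75.901, y = 124.098, so z ≈ 48.698 ≈ 48.7 km.
Check against SEIS05 (with the unrounded solution): distance 300.04 ≈ 300.04 km. ✓

z ≈ 48.7 km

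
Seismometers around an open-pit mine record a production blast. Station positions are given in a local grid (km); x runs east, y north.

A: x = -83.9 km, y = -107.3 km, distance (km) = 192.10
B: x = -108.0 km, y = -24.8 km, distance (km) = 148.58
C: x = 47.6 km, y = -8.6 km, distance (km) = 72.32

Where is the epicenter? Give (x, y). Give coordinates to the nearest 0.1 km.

16.3 km east, 56.6 km north

Circle about each station: (x + 83.9)² + (y + 107.3)² = 192.10²; (x + 108.0)² + (y + 24.8)² = 148.58²; (x − 47.6)² + (y + 8.6)² = 72.32².
Subtracting the A equation from the B and C equations removes the quadratic terms:
-48.2 x + 165.0 y = 8552.93
263.0 x + 197.4 y = 15459.45
Solving the 2×2 system: x ≈ 16.3, y ≈ 56.6 km.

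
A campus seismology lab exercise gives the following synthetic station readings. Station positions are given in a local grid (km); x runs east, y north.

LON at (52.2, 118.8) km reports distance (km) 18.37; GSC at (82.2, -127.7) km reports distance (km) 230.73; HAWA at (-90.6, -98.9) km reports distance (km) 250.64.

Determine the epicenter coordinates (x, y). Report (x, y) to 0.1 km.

59.4 km east, 101.9 km north

Circle about each station: (x − 52.2)² + (y − 118.8)² = 18.37²; (x − 82.2)² + (y + 127.7)² = 230.73²; (x + 90.6)² + (y + 98.9)² = 250.64².
Subtracting pairs of circle equations eliminates x²+y² and gives linear equations (the radical axes):
60.0 x − 493.0 y = -46673.03
-285.6 x − 435.4 y = -61331.66
Solving the 2×2 system: x ≈ 59.4, y ≈ 101.9 km.
Check against LON (with the unrounded x, y): √((x − 52.2)²+(y − 118.8)²) = 18.37 ≈ 18.37 km. ✓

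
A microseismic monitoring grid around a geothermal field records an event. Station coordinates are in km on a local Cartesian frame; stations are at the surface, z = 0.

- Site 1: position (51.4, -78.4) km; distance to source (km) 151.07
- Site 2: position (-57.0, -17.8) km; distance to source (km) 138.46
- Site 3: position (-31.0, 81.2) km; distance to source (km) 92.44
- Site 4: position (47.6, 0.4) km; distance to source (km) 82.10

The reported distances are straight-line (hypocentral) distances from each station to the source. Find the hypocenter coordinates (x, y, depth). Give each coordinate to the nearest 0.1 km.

(42.3, 62.7, 53.2)

Each station gives a sphere (x−x_i)² + (y−y_i)² + z² = d_i² (stations at z=0).
Subtracting the Site 1 sphere from Site 2 and Site 3: z² cancels, leaving linear equations in x and y:
-216.8 x + 121.2 y = -1571.71
-164.8 x + 319.2 y = 13042.91
Solving: x ≈ 42.302, y ≈ 62.702 km (keep extra digits for the depth step; rounded: 42.3, 62.7).
Then from the Site 1 sphere: z² = 151.07² − (x − 51.4)² − (y + 78.4)² with x = 42.302, y = 62.702, so z ≈ 53.194 ≈ 53.2 km.
Check against Site 4 (with the unrounded solution): distance 82.09 ≈ 82.10 km. ✓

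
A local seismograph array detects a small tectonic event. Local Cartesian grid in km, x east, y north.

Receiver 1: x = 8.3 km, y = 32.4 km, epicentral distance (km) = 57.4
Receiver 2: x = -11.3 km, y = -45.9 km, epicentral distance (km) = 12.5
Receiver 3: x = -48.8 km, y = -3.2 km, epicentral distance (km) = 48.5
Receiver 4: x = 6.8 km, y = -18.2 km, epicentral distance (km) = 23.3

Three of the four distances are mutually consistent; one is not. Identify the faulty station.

Solve using three stations at a time. Using Receiver 2, Receiver 3, Receiver 4 (subtract circle equations pairwise → linear system) gives (x, y) ≈ (-10.9, -33.4).
Distances from that point to each station vs reported:
  Receiver 1: calculated 68.5 vs reported 57.4 → residual 11.1 km
  Receiver 2: calculated 12.5 vs reported 12.5 → residual 0.0 km
  Receiver 3: calculated 48.5 vs reported 48.5 → residual 0.0 km
  Receiver 4: calculated 23.3 vs reported 23.3 → residual 0.0 km
Receiver 2, Receiver 3, Receiver 4 are mutually consistent (residuals ≈ 0); Receiver 1 is off by 11.1 km.

Receiver 1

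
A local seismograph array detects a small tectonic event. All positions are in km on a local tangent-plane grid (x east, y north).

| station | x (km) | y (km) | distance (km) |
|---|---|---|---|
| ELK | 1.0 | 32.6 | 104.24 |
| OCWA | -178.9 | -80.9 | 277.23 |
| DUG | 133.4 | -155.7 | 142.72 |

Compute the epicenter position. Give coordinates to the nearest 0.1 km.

Circle about each station: (x − 1.0)² + (y − 32.6)² = 104.24²; (x + 178.9)² + (y + 80.9)² = 277.23²; (x − 133.4)² + (y + 155.7)² = 142.72².
Subtracting pairs of circle equations eliminates x²+y² and gives linear equations (the radical axes):
-359.8 x − 227.0 y = -28504.24
264.8 x − 376.6 y = 31471.27
Solving the 2×2 system: x ≈ 91.4, y ≈ -19.3 km.
Check against ELK (with the unrounded x, y): √((x − 1.0)²+(y − 32.6)²) = 104.24 ≈ 104.24 km. ✓

(91.4, -19.3)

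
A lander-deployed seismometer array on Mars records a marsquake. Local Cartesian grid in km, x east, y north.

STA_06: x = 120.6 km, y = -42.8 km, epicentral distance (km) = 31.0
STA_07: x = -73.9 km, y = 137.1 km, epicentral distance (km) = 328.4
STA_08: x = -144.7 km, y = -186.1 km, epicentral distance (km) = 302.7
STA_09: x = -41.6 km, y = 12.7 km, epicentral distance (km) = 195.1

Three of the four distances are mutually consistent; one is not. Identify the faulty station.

STA_07

Solve using three stations at a time. Using STA_06, STA_08, STA_09 (subtract circle equations pairwise → linear system) gives (x, y) ≈ (135.0, -70.3).
Distances from that point to each station vs reported:
  STA_06: calculated 31.0 vs reported 31.0 → residual 0.0 km
  STA_07: calculated 294.3 vs reported 328.4 → residual 34.1 km
  STA_08: calculated 302.7 vs reported 302.7 → residual 0.0 km
  STA_09: calculated 195.1 vs reported 195.1 → residual 0.0 km
STA_06, STA_08, STA_09 are mutually consistent (residuals ≈ 0); STA_07 is off by 34.1 km.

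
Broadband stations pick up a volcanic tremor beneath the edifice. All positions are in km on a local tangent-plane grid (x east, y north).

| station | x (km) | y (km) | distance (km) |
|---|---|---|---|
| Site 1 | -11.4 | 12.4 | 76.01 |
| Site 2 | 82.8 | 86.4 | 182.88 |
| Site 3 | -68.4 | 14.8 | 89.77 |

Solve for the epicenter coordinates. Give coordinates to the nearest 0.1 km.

Circle about each station: (x + 11.4)² + (y − 12.4)² = 76.01²; (x − 82.8)² + (y − 86.4)² = 182.88²; (x + 68.4)² + (y − 14.8)² = 89.77².
Subtracting the Site 1 equation from the Site 2 and Site 3 equations removes the quadratic terms:
188.4 x + 148.0 y = -13630.49
-114.0 x + 4.8 y = 2332.75
Solving the 2×2 system: x ≈ -23.1, y ≈ -62.7 km.
Check against Site 1 (with the unrounded x, y): √((x + 11.4)²+(y − 12.4)²) = 76.00 ≈ 76.01 km. ✓

x ≈ -23.1 km, y ≈ -62.7 km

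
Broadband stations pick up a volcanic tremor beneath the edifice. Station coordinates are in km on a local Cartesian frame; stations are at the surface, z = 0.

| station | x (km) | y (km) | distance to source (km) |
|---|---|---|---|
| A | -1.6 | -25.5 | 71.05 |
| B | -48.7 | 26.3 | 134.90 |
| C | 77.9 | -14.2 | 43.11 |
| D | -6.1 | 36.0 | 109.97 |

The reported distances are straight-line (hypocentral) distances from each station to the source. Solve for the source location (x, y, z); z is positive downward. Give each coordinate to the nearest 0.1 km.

Each station gives a sphere (x−x_i)² + (y−y_i)² + z² = d_i² (stations at z=0).
Subtracting the A sphere from B and C: z² cancels, leaving linear equations in x and y:
-94.2 x + 103.6 y = -10739.34
159.0 x + 22.6 y = 8806.87
Solving: x ≈ 62.098, y ≈ -47.198 km (keep extra digits for the depth step; rounded: 62.1, -47.2).
Then from the A sphere: z² = 71.05² − (x + 1.6)² − (y + 25.5)² with x = 62.098, y = -47.198, so z ≈ 22.801 ≈ 22.8 km.
Check against D (with the unrounded solution): distance 109.97 ≈ 109.97 km. ✓

x ≈ 62.1 km, y ≈ -47.2 km, depth ≈ 22.8 km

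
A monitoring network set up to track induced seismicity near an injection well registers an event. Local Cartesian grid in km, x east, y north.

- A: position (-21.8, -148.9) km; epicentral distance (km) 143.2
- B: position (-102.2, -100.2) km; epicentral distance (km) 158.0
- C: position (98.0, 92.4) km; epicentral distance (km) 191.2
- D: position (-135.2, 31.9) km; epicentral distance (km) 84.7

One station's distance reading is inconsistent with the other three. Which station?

Solve using three stations at a time. Using A, C, D (subtract circle equations pairwise → linear system) gives (x, y) ≈ (-62.5, -11.6).
Distances from that point to each station vs reported:
  A: calculated 143.2 vs reported 143.2 → residual 0.0 km
  B: calculated 97.1 vs reported 158.0 → residual 60.9 km
  C: calculated 191.2 vs reported 191.2 → residual 0.0 km
  D: calculated 84.7 vs reported 84.7 → residual 0.0 km
A, C, D are mutually consistent (residuals ≈ 0); B is off by 60.9 km.

B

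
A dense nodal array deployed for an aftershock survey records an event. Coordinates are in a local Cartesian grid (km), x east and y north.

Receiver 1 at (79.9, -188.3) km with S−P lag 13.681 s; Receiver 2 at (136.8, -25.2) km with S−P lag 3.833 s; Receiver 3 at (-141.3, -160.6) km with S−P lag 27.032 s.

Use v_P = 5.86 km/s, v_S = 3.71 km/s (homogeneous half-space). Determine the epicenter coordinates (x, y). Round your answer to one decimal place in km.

Distance from S−P lag: d = Δt · v_P v_S / (v_P − v_S) = Δt · (5.86·3.71)/(5.86−3.71) ≈ 10.1119·Δt.
So d_Receiver 1 = 138.34, d_Receiver 2 = 38.76, d_Receiver 3 = 273.35 km.
Circle about each station: (x − 79.9)² + (y + 188.3)² = 138.34²; (x − 136.8)² + (y + 25.2)² = 38.76²; (x + 141.3)² + (y + 160.6)² = 273.35².
Subtracting pairs of circle equations eliminates x²+y² and gives linear equations (the radical axes):
113.8 x + 326.2 y = -4856.00
-442.4 x + 55.4 y = -51665.12
Solving the 2×2 system: x ≈ 110.1, y ≈ -53.3 km.

110.1 km east, -53.3 km north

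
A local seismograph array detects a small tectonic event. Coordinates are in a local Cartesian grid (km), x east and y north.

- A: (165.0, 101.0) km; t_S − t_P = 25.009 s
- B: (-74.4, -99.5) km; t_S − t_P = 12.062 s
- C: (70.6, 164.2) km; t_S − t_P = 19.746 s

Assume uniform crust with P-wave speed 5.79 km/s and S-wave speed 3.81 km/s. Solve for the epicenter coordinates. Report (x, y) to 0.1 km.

(-104.8, 31.4)

Distance from S−P lag: d = Δt · v_P v_S / (v_P − v_S) = Δt · (5.79·3.81)/(5.79−3.81) ≈ 11.1414·Δt.
So d_A = 278.63, d_B = 134.39, d_C = 220.00 km.
Circle about each station: (x − 165.0)² + (y − 101.0)² = 278.63²; (x + 74.4)² + (y + 99.5)² = 134.39²; (x − 70.6)² + (y − 164.2)² = 220.00².
Subtracting the A equation from the B and C equations removes the quadratic terms:
-478.8 x − 401.0 y = 37583.61
-188.8 x + 126.4 y = 23754.68
Solving the 2×2 system: x ≈ -104.8, y ≈ 31.4 km.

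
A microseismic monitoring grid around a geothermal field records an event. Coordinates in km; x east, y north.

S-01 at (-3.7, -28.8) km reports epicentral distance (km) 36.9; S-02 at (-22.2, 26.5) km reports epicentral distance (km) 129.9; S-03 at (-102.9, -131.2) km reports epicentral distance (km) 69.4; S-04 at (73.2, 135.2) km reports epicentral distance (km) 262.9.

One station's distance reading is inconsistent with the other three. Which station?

S-01

Solve using three stations at a time. Using S-02, S-03, S-04 (subtract circle equations pairwise → linear system) gives (x, y) ≈ (-39.6, -102.3).
Distances from that point to each station vs reported:
  S-01: calculated 81.8 vs reported 36.9 → residual 44.9 km
  S-02: calculated 130.0 vs reported 129.9 → residual 0.1 km
  S-03: calculated 69.6 vs reported 69.4 → residual 0.2 km
  S-04: calculated 262.9 vs reported 262.9 → residual 0.0 km
S-02, S-03, S-04 are mutually consistent (residuals ≈ 0); S-01 is off by 44.9 km.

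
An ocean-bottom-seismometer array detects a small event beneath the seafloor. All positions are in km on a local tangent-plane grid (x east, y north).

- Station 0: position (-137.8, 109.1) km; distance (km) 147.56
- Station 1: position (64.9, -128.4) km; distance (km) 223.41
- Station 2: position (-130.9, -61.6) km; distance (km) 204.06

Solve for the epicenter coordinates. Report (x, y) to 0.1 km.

8.2 km east, 87.7 km north

Circle about each station: (x + 137.8)² + (y − 109.1)² = 147.56²; (x − 64.9)² + (y + 128.4)² = 223.41²; (x + 130.9)² + (y + 61.6)² = 204.06².
Subtracting pairs of circle equations eliminates x²+y² and gives linear equations (the radical axes):
405.4 x − 475.0 y = -38331.15
13.8 x − 341.4 y = -29828.81
Solving the 2×2 system: x ≈ 8.2, y ≈ 87.7 km.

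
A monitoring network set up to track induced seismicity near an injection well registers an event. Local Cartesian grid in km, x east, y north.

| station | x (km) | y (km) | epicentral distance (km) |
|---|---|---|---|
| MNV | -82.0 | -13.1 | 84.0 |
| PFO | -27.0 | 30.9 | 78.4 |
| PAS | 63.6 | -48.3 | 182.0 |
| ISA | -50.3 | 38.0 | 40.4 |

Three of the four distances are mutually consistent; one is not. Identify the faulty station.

Solve using three stations at a time. Using MNV, PAS, ISA (subtract circle equations pairwise → linear system) gives (x, y) ≈ (-74.2, 70.5).
Distances from that point to each station vs reported:
  MNV: calculated 84.0 vs reported 84.0 → residual 0.0 km
  PFO: calculated 61.7 vs reported 78.4 → residual 16.7 km
  PAS: calculated 182.0 vs reported 182.0 → residual 0.0 km
  ISA: calculated 40.4 vs reported 40.4 → residual 0.0 km
MNV, PAS, ISA are mutually consistent (residuals ≈ 0); PFO is off by 16.7 km.

PFO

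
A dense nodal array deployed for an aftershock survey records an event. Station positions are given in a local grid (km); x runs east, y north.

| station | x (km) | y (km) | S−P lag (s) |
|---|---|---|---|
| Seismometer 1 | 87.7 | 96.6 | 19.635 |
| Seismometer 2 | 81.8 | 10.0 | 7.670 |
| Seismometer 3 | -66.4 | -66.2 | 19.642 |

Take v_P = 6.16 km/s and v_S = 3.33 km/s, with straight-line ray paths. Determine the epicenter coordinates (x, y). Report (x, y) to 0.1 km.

(74.4, -45.1)

Distance from S−P lag: d = Δt · v_P v_S / (v_P − v_S) = Δt · (6.16·3.33)/(6.16−3.33) ≈ 7.2483·Δt.
So d_Seismometer 1 = 142.32, d_Seismometer 2 = 55.59, d_Seismometer 3 = 142.37 km.
Circle about each station: (x − 87.7)² + (y − 96.6)² = 142.32²; (x − 81.8)² + (y − 10.0)² = 55.59²; (x + 66.4)² + (y + 66.2)² = 142.37².
Subtracting the Seismometer 1 equation from the Seismometer 2 and Seismometer 3 equations removes the quadratic terms:
-11.8 x − 173.2 y = 6933.12
-308.2 x − 325.6 y = -8245.68
Solving the 2×2 system: x ≈ 74.4, y ≈ -45.1 km.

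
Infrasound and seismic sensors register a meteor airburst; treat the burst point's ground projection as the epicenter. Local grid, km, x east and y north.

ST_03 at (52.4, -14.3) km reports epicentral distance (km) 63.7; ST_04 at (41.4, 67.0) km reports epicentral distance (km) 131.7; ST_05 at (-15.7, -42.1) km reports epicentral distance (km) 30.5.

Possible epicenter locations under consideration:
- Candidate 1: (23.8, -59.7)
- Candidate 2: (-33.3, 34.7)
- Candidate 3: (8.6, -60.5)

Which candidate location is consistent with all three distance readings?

Candidate 3

For each candidate, compare |candidate − station| to the reported distance:
Candidate 1: residuals ST_03 10.0, ST_04 3.8, ST_05 12.7 → max 12.7 km
Candidate 2: residuals ST_03 35.0, ST_04 50.3, ST_05 48.3 → max 50.3 km
Candidate 3: residuals ST_03 0.0, ST_04 0.0, ST_05 0.0 → max 0.0 km
Only Candidate 3 has all residuals ≈ 0.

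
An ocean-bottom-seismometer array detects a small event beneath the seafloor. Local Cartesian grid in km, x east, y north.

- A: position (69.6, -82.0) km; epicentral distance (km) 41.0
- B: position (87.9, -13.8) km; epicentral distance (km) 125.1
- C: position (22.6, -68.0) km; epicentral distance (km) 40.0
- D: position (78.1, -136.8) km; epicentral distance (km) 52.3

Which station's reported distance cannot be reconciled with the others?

Solve using three stations at a time. Using A, C, D (subtract circle equations pairwise → linear system) gives (x, y) ≈ (36.1, -105.6).
Distances from that point to each station vs reported:
  A: calculated 41.0 vs reported 41.0 → residual 0.0 km
  B: calculated 105.4 vs reported 125.1 → residual 19.7 km
  C: calculated 40.0 vs reported 40.0 → residual 0.0 km
  D: calculated 52.3 vs reported 52.3 → residual 0.0 km
A, C, D are mutually consistent (residuals ≈ 0); B is off by 19.7 km.

B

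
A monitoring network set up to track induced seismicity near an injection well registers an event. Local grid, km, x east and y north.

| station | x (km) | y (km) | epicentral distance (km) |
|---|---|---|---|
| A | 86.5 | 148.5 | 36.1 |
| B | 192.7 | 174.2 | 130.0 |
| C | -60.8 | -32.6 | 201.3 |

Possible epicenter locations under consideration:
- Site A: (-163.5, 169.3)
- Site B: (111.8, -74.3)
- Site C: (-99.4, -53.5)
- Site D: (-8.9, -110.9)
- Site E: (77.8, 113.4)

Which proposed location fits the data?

Site E

For each candidate, compare |candidate − station| to the reported distance:
Site A: residuals A 214.8, B 226.2, C 25.2 → max 226.2 km
Site B: residuals A 188.1, B 131.3, C 23.7 → max 188.1 km
Site C: residuals A 238.4, B 240.4, C 157.4 → max 240.4 km
Site D: residuals A 240.3, B 219.2, C 107.4 → max 240.3 km
Site E: residuals A 0.1, B 0.0, C 0.0 → max 0.1 km
Only Site E has all residuals ≈ 0.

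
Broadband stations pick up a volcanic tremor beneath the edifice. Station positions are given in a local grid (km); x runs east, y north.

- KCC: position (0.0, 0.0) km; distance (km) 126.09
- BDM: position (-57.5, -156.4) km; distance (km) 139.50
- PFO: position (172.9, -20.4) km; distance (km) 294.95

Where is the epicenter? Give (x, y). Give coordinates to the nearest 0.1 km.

Circle about each station: x² + y² = 126.09²; (x + 57.5)² + (y + 156.4)² = 139.50²; (x − 172.9)² + (y + 20.4)² = 294.95².
Subtracting pairs of circle equations eliminates x²+y² and gives linear equations (the radical axes):
-115.0 x − 312.8 y = 24205.65
345.8 x − 40.8 y = -40786.24
Solving the 2×2 system: x ≈ -121.8, y ≈ -32.6 km.

(-121.8, -32.6)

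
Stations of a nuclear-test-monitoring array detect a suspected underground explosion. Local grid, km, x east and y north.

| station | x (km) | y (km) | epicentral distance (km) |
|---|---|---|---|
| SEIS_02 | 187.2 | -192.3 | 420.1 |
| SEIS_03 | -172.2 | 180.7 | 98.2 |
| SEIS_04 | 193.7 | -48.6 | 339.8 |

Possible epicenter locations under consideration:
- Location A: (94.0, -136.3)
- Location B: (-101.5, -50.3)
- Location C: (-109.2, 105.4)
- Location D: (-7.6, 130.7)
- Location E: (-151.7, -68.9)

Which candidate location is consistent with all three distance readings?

Location C

For each candidate, compare |candidate − station| to the reported distance:
Location A: residuals SEIS_02 311.4, SEIS_03 315.7, SEIS_04 207.0 → max 315.7 km
Location B: residuals SEIS_02 98.4, SEIS_03 143.4, SEIS_04 44.6 → max 143.4 km
Location C: residuals SEIS_02 0.0, SEIS_03 0.0, SEIS_04 0.0 → max 0.0 km
Location D: residuals SEIS_02 42.9, SEIS_03 73.8, SEIS_04 70.2 → max 73.8 km
Location E: residuals SEIS_02 59.4, SEIS_03 152.2, SEIS_04 6.2 → max 152.2 km
Only Location C has all residuals ≈ 0.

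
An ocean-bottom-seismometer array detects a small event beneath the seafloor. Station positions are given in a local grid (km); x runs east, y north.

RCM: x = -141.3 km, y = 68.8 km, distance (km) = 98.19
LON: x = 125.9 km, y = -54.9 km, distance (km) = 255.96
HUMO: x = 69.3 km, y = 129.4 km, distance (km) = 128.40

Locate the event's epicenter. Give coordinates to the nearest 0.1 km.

Circle about each station: (x + 141.3)² + (y − 68.8)² = 98.19²; (x − 125.9)² + (y + 54.9)² = 255.96²; (x − 69.3)² + (y − 129.4)² = 128.40².
Subtracting pairs of circle equations eliminates x²+y² and gives linear equations (the radical axes):
534.4 x − 247.4 y = -61708.56
421.2 x + 121.2 y = -9997.56
Solving the 2×2 system: x ≈ -58.9, y ≈ 122.2 km.
Check against RCM (with the unrounded x, y): √((x + 141.3)²+(y − 68.8)²) = 98.19 ≈ 98.19 km. ✓

-58.9 km east, 122.2 km north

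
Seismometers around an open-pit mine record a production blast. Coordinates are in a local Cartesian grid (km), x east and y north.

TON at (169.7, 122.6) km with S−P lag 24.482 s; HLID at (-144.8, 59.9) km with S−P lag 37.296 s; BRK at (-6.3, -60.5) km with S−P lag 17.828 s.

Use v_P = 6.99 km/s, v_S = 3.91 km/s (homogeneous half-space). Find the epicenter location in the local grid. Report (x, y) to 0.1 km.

x ≈ 148.4 km, y ≈ -93.6 km

Distance from S−P lag: d = Δt · v_P v_S / (v_P − v_S) = Δt · (6.99·3.91)/(6.99−3.91) ≈ 8.8737·Δt.
So d_TON = 217.25, d_HLID = 330.95, d_BRK = 158.20 km.
Circle about each station: (x − 169.7)² + (y − 122.6)² = 217.25²; (x + 144.8)² + (y − 59.9)² = 330.95²; (x + 6.3)² + (y + 60.5)² = 158.20².
Subtracting the TON equation from the HLID and BRK equations removes the quadratic terms:
-629.0 x − 125.4 y = -81604.14
-352.0 x − 366.2 y = -17958.59
Solving the 2×2 system: x ≈ 148.4, y ≈ -93.6 km.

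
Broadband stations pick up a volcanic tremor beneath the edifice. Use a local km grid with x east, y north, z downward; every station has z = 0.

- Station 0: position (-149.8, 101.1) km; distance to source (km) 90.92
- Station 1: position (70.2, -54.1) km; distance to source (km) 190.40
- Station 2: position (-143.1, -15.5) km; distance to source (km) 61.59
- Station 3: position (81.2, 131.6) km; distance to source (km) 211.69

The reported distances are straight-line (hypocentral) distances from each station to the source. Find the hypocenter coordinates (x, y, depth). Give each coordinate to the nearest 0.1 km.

(-101.5, 26.2, 18.0)

Each station gives a sphere (x−x_i)² + (y−y_i)² + z² = d_i² (stations at z=0).
Subtracting the Station 0 sphere from Station 1 and Station 2: z² cancels, leaving linear equations in x and y:
440.0 x − 310.4 y = -52792.11
13.4 x − 233.2 y = -7470.27
Solving: x ≈ -101.498, y ≈ 26.202 km (keep extra digits for the depth step; rounded: -101.5, 26.2).
Then from the Station 0 sphere: z² = 90.92² − (x + 149.8)² − (y − 101.1)² with x = -101.498, y = 26.202, so z ≈ 17.990 ≈ 18.0 km.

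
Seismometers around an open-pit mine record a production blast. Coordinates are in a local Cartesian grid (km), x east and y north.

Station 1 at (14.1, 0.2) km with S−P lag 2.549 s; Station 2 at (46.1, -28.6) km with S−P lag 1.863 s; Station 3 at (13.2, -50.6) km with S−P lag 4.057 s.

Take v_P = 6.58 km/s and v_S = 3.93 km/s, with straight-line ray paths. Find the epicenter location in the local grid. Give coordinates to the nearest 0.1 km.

x ≈ 32.8 km, y ≈ -16.2 km

Distance from S−P lag: d = Δt · v_P v_S / (v_P − v_S) = Δt · (6.58·3.93)/(6.58−3.93) ≈ 9.7583·Δt.
So d_Station 1 = 24.87, d_Station 2 = 18.18, d_Station 3 = 39.59 km.
Circle about each station: (x − 14.1)² + (y − 0.2)² = 24.87²; (x − 46.1)² + (y + 28.6)² = 18.18²; (x − 13.2)² + (y + 50.6)² = 39.59².
Subtracting the Station 1 equation from the Station 2 and Station 3 equations removes the quadratic terms:
64.0 x − 57.6 y = 3032.32
-1.8 x − 101.6 y = 1586.90
Solving the 2×2 system: x ≈ 32.8, y ≈ -16.2 km.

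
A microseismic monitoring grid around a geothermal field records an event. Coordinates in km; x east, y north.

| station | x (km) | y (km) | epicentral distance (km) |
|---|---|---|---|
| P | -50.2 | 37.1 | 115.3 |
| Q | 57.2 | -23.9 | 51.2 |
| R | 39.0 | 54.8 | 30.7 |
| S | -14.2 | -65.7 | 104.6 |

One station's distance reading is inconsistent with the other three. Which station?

Solve using three stations at a time. Using Q, R, S (subtract circle equations pairwise → linear system) gives (x, y) ≈ (39.4, 24.1).
Distances from that point to each station vs reported:
  P: calculated 90.6 vs reported 115.3 → residual 24.7 km
  Q: calculated 51.2 vs reported 51.2 → residual 0.0 km
  R: calculated 30.7 vs reported 30.7 → residual 0.0 km
  S: calculated 104.6 vs reported 104.6 → residual 0.0 km
Q, R, S are mutually consistent (residuals ≈ 0); P is off by 24.7 km.

P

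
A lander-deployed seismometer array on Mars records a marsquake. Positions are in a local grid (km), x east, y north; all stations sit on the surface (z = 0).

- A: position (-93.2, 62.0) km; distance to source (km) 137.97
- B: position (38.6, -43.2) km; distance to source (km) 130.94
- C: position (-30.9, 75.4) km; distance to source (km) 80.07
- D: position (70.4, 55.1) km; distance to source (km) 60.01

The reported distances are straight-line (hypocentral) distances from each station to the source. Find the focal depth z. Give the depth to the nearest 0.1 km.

Each station gives a sphere (x−x_i)² + (y−y_i)² + z² = d_i² (stations at z=0).
Subtracting the A sphere from B and C: z² cancels, leaving linear equations in x and y:
263.6 x − 210.4 y = -7283.60
124.6 x + 26.8 y = 6734.25
Solving: x ≈ 36.709, y ≈ 80.609 km (keep extra digits for the depth step; rounded: 36.7, 80.6).
Then from the A sphere: z² = 137.97² − (x + 93.2)² − (y − 62.0)² with x = 36.709, y = 80.609, so z ≈ 42.580 ≈ 42.6 km.

depth ≈ 42.6 km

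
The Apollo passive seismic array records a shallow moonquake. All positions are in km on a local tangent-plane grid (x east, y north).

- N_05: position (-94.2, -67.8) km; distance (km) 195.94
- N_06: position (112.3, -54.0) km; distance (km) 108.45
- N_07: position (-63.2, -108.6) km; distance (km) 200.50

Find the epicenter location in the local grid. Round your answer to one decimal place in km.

Circle about each station: (x + 94.2)² + (y + 67.8)² = 195.94²; (x − 112.3)² + (y + 54.0)² = 108.45²; (x + 63.2)² + (y + 108.6)² = 200.50².
Subtracting pairs of circle equations eliminates x²+y² and gives linear equations (the radical axes):
413.0 x + 27.6 y = 28687.89
62.0 x − 81.6 y = 509.95
Solving the 2×2 system: x ≈ 66.5, y ≈ 44.3 km.

(66.5, 44.3)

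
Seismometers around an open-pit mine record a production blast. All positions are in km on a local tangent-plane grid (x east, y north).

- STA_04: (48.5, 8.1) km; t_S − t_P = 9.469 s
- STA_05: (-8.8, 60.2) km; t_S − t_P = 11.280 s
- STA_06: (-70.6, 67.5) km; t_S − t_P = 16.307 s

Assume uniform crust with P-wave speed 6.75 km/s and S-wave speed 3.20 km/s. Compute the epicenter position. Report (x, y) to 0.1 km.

(-6.7, -8.4)

Distance from S−P lag: d = Δt · v_P v_S / (v_P − v_S) = Δt · (6.75·3.20)/(6.75−3.20) ≈ 6.0845·Δt.
So d_STA_04 = 57.61, d_STA_05 = 68.63, d_STA_06 = 99.22 km.
Circle about each station: (x − 48.5)² + (y − 8.1)² = 57.61²; (x + 8.8)² + (y − 60.2)² = 68.63²; (x + 70.6)² + (y − 67.5)² = 99.22².
Subtracting the STA_04 equation from the STA_05 and STA_06 equations removes the quadratic terms:
-114.6 x + 104.2 y = -107.54
-238.2 x + 118.8 y = 597.05
Solving the 2×2 system: x ≈ -6.7, y ≈ -8.4 km.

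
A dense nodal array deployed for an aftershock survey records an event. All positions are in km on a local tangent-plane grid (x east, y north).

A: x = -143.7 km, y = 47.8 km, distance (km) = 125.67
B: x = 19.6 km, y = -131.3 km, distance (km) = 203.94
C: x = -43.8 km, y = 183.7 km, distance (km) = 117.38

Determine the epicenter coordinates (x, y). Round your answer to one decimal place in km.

x ≈ -19.8 km, y ≈ 68.8 km

Circle about each station: (x + 143.7)² + (y − 47.8)² = 125.67²; (x − 19.6)² + (y + 131.3)² = 203.94²; (x + 43.8)² + (y − 183.7)² = 117.38².
Subtracting the A equation from the B and C equations removes the quadratic terms:
326.6 x − 358.2 y = -31109.25
199.8 x + 271.8 y = 14744.48
Solving the 2×2 system: x ≈ -19.8, y ≈ 68.8 km.
Check against A (with the unrounded x, y): √((x + 143.7)²+(y − 47.8)²) = 125.67 ≈ 125.67 km. ✓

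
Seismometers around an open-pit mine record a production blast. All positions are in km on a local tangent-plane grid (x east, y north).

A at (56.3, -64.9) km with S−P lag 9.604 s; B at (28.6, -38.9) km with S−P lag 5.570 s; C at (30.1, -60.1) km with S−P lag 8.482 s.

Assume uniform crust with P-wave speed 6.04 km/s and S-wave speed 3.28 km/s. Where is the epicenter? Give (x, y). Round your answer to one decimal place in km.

(34.8, 0.6)

Distance from S−P lag: d = Δt · v_P v_S / (v_P − v_S) = Δt · (6.04·3.28)/(6.04−3.28) ≈ 7.1780·Δt.
So d_A = 68.94, d_B = 39.98, d_C = 60.88 km.
Circle about each station: (x − 56.3)² + (y + 64.9)² = 68.94²; (x − 28.6)² + (y + 38.9)² = 39.98²; (x − 30.1)² + (y + 60.1)² = 60.88².
Subtracting the A equation from the B and C equations removes the quadratic terms:
-55.4 x + 52.0 y = -1896.21
-52.4 x + 9.6 y = -1817.33
Solving the 2×2 system: x ≈ 34.8, y ≈ 0.6 km.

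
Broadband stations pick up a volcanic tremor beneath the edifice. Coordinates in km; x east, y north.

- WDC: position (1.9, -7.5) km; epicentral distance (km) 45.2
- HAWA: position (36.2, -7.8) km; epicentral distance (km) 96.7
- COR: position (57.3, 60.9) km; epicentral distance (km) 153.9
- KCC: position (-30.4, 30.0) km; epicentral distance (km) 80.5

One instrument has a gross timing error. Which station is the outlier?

Solve using three stations at a time. Using HAWA, COR, KCC (subtract circle equations pairwise → linear system) gives (x, y) ≈ (-51.9, -47.5).
Distances from that point to each station vs reported:
  WDC: calculated 67.0 vs reported 45.2 → residual 21.8 km
  HAWA: calculated 96.6 vs reported 96.7 → residual 0.1 km
  COR: calculated 153.9 vs reported 153.9 → residual 0.0 km
  KCC: calculated 80.4 vs reported 80.5 → residual 0.1 km
HAWA, COR, KCC are mutually consistent (residuals ≈ 0); WDC is off by 21.8 km.

WDC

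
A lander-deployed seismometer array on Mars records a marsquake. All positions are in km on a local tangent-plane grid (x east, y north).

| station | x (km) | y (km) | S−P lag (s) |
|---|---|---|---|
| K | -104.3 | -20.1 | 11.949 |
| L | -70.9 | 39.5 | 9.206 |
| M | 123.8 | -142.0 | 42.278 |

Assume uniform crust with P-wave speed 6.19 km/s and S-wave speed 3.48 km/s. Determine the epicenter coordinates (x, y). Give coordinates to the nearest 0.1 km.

Distance from S−P lag: d = Δt · v_P v_S / (v_P − v_S) = Δt · (6.19·3.48)/(6.19−3.48) ≈ 7.9488·Δt.
So d_K = 94.98, d_L = 73.18, d_M = 336.06 km.
Circle about each station: (x + 104.3)² + (y + 20.1)² = 94.98²; (x + 70.9)² + (y − 39.5)² = 73.18²; (x − 123.8)² + (y + 142.0)² = 336.06².
Subtracting the K equation from the L and M equations removes the quadratic terms:
66.8 x + 119.2 y = -1029.55
456.2 x − 243.8 y = -79707.18
Solving the 2×2 system: x ≈ -138.0, y ≈ 68.7 km.

x ≈ -138.0 km, y ≈ 68.7 km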